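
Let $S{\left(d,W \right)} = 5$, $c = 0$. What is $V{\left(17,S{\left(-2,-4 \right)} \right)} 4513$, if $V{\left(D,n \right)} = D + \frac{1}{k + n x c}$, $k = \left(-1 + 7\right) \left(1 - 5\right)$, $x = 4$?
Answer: $\frac{1836791}{24} \approx 76533.0$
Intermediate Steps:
$k = -24$ ($k = 6 \left(-4\right) = -24$)
$V{\left(D,n \right)} = - \frac{1}{24} + D$ ($V{\left(D,n \right)} = D + \frac{1}{-24 + n 4 \cdot 0} = D + \frac{1}{-24 + 4 n 0} = D + \frac{1}{-24 + 0} = D + \frac{1}{-24} = D - \frac{1}{24} = - \frac{1}{24} + D$)
$V{\left(17,S{\left(-2,-4 \right)} \right)} 4513 = \left(- \frac{1}{24} + 17\right) 4513 = \frac{407}{24} \cdot 4513 = \frac{1836791}{24}$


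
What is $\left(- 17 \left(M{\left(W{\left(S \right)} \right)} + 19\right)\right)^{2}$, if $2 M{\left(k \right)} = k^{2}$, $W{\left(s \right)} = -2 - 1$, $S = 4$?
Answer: $\frac{638401}{4} \approx 1.596 \cdot 10^{5}$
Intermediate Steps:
$W{\left(s \right)} = -3$ ($W{\left(s \right)} = -2 - 1 = -3$)
$M{\left(k \right)} = \frac{k^{2}}{2}$
$\left(- 17 \left(M{\left(W{\left(S \right)} \right)} + 19\right)\right)^{2} = \left(- 17 \left(\frac{\left(-3\right)^{2}}{2} + 19\right)\right)^{2} = \left(- 17 \left(\frac{1}{2} \cdot 9 + 19\right)\right)^{2} = \left(- 17 \left(\frac{9}{2} + 19\right)\right)^{2} = \left(\left(-17\right) \frac{47}{2}\right)^{2} = \left(- \frac{799}{2}\right)^{2} = \frac{638401}{4}$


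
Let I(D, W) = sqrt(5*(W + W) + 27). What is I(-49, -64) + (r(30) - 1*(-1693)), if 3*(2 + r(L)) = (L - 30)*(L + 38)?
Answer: 1691 + I*sqrt(613) ≈ 1691.0 + 24.759*I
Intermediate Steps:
I(D, W) = sqrt(27 + 10*W) (I(D, W) = sqrt(5*(2*W) + 27) = sqrt(10*W + 27) = sqrt(27 + 10*W))
r(L) = -2 + (-30 + L)*(38 + L)/3 (r(L) = -2 + ((L - 30)*(L + 38))/3 = -2 + ((-30 + L)*(38 + L))/3 = -2 + (-30 + L)*(38 + L)/3)
I(-49, -64) + (r(30) - 1*(-1693)) = sqrt(27 + 10*(-64)) + ((-382 + (1/3)*30**2 + (8/3)*30) - 1*(-1693)) = sqrt(27 - 640) + ((-382 + (1/3)*900 + 80) + 1693) = sqrt(-613) + ((-382 + 300 + 80) + 1693) = I*sqrt(613) + (-2 + 1693) = I*sqrt(613) + 1691 = 1691 + I*sqrt(613)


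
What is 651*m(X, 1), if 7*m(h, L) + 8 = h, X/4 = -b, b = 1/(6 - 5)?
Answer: -1116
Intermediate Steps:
b = 1 (b = 1/1 = 1)
X = -4 (X = 4*(-1*1) = 4*(-1) = -4)
m(h, L) = -8/7 + h/7
651*m(X, 1) = 651*(-8/7 + (1/7)*(-4)) = 651*(-8/7 - 4/7) = 651*(-12/7) = -1116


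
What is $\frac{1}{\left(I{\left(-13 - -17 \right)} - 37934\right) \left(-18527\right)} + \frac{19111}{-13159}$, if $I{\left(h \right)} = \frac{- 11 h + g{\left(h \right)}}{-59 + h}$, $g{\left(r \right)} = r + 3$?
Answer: $- \frac{738706875160756}{508641294530069} \approx -1.4523$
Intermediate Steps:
$g{\left(r \right)} = 3 + r$
$I{\left(h \right)} = \frac{3 - 10 h}{-59 + h}$ ($I{\left(h \right)} = \frac{- 11 h + \left(3 + h\right)}{-59 + h} = \frac{3 - 10 h}{-59 + h}$)
$\frac{1}{\left(I{\left(-13 - -17 \right)} - 37934\right) \left(-18527\right)} + \frac{19111}{-13159} = \frac{1}{\left(\frac{3 - 10 \left(-13 - -17\right)}{-59 - -4} - 37934\right) \left(-18527\right)} + \frac{19111}{-13159} = \frac{1}{\frac{3 - 10 \left(-13 + 17\right)}{-59 + \left(-13 + 17\right)} - 37934} \left(- \frac{1}{18527}\right) + 19111 \left(- \frac{1}{13159}\right) = \frac{1}{\frac{3 - 40}{-59 + 4} - 37934} \left(- \frac{1}{18527}\right) - \frac{19111}{13159} = \frac{1}{\frac{3 - 40}{-55} - 37934} \left(- \frac{1}{18527}\right) - \frac{19111}{13159} = \frac{1}{\left(- \frac{1}{55}\right) \left(-37\right) - 37934} \left(- \frac{1}{18527}\right) - \frac{19111}{13159} = \frac{1}{\frac{37}{55} - 37934} \left(- \frac{1}{18527}\right) - \frac{19111}{13159} = \frac{1}{- \frac{2086333}{55}} \left(- \frac{1}{18527}\right) - \frac{19111}{13159} = \left(- \frac{55}{2086333}\right) \left(- \frac{1}{18527}\right) - \frac{19111}{13159} = \frac{55}{38653491491} - \frac{19111}{13159} = - \frac{738706875160756}{508641294530069}$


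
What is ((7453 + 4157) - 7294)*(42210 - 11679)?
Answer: 131771796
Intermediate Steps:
((7453 + 4157) - 7294)*(42210 - 11679) = (11610 - 7294)*30531 = 4316*30531 = 131771796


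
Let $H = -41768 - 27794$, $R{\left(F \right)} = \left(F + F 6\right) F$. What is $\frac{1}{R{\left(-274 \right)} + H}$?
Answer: $\frac{1}{455970} \approx 2.1931 \cdot 10^{-6}$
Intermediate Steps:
$R{\left(F \right)} = 7 F^{2}$ ($R{\left(F \right)} = \left(F + 6 F\right) F = 7 F F = 7 F^{2}$)
$H = -69562$ ($H = -41768 - 27794 = -69562$)
$\frac{1}{R{\left(-274 \right)} + H} = \frac{1}{7 \left(-274\right)^{2} - 69562} = \frac{1}{7 \cdot 75076 - 69562} = \frac{1}{525532 - 69562} = \frac{1}{455970}$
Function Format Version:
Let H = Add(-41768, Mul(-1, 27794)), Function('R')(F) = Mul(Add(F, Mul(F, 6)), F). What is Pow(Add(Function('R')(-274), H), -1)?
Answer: Rational(1, 455970) ≈ 2.1931e-6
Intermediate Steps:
Function('R')(F) = Mul(7, Pow(F, 2)) (Function('R')(F) = Mul(Add(F, Mul(6, F)), F) = Mul(Mul(7, F), F) = Mul(7, Pow(F, 2)))
H = -69562 (H = Add(-41768, -27794) = -69562)
Pow(Add(Function('R')(-274), H), -1) = Pow(Add(Mul(7, Pow(-274, 2)), -69562), -1) = Pow(Add(Mul(7, 75076), -69562), -1) = Pow(Add(525532, -69562), -1) = Pow(455970, -1) = Rational(1, 455970)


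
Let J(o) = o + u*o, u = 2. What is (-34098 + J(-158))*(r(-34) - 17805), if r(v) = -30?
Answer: 616591620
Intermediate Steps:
J(o) = 3*o (J(o) = o + 2*o = 3*o)
(-34098 + J(-158))*(r(-34) - 17805) = (-34098 + 3*(-158))*(-30 - 17805) = (-34098 - 474)*(-17835) = -34572*(-17835) = 616591620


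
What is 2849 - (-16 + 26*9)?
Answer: 2631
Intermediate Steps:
2849 - (-16 + 26*9) = 2849 - (-16 + 234) = 2849 - 1*218 = 2849 - 218 = 2631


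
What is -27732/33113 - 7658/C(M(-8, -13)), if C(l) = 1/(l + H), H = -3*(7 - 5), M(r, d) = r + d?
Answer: 6846614826/33113 ≈ 2.0677e+5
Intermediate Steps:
M(r, d) = d + r
H = -6 (H = -3*2 = -6)
C(l) = 1/(-6 + l) (C(l) = 1/(l - 6) = 1/(-6 + l))
-27732/33113 - 7658/C(M(-8, -13)) = -27732/33113 - 7658/(1/(-6 + (-13 - 8))) = -27732*1/33113 - 7658/(1/(-6 - 21)) = -27732/33113 - 7658/(1/(-27)) = -27732/33113 - 7658/(-1/27) = -27732/33113 - 7658*(-27) = -27732/33113 + 206766 = 6846614826/33113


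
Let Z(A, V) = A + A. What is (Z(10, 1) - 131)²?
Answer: 12321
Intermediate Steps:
Z(A, V) = 2*A
(Z(10, 1) - 131)² = (2*10 - 131)² = (20 - 131)² = (-111)² = 12321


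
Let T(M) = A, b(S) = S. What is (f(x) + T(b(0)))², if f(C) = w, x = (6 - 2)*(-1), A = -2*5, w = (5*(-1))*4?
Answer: 900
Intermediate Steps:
w = -20 (w = -5*4 = -20)
A = -10
x = -4 (x = 4*(-1) = -4)
T(M) = -10
f(C) = -20
(f(x) + T(b(0)))² = (-20 - 10)² = (-30)² = 900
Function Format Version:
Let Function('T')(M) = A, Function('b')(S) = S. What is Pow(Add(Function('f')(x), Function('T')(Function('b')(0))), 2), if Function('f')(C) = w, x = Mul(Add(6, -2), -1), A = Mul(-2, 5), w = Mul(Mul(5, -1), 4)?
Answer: 900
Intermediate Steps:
w = -20 (w = Mul(-5, 4) = -20)
A = -10
x = -4 (x = Mul(4, -1) = -4)
Function('T')(M) = -10
Function('f')(C) = -20
Pow(Add(Function('f')(x), Function('T')(Function('b')(0))), 2) = Pow(Add(-20, -10), 2) = Pow(-30, 2) = 900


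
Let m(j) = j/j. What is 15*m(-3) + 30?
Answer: 45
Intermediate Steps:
m(j) = 1
15*m(-3) + 30 = 15*1 + 30 = 15 + 30 = 45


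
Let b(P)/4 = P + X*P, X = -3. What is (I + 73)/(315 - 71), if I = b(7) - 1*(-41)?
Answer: 29/122 ≈ 0.23770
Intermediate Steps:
b(P) = -8*P (b(P) = 4*(P - 3*P) = 4*(-2*P) = -8*P)
I = -15 (I = -8*7 - 1*(-41) = -56 + 41 = -15)
(I + 73)/(315 - 71) = (-15 + 73)/(315 - 71) = 58/244 = 58*(1/244) = 29/122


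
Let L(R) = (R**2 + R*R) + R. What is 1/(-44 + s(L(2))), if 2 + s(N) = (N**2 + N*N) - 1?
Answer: 1/153 ≈ 0.0065359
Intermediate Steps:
L(R) = R + 2*R**2 (L(R) = (R**2 + R**2) + R = 2*R**2 + R = R + 2*R**2)
s(N) = -3 + 2*N**2 (s(N) = -2 + ((N**2 + N*N) - 1) = -2 + ((N**2 + N**2) - 1) = -2 + (2*N**2 - 1) = -2 + (-1 + 2*N**2) = -3 + 2*N**2)
1/(-44 + s(L(2))) = 1/(-44 + (-3 + 2*(2*(1 + 2*2))**2)) = 1/(-44 + (-3 + 2*(2*(1 + 4))**2)) = 1/(-44 + (-3 + 2*(2*5)**2)) = 1/(-44 + (-3 + 2*10**2)) = 1/(-44 + (-3 + 2*100)) = 1/(-44 + (-3 + 200)) = 1/(-44 + 197) = 1/153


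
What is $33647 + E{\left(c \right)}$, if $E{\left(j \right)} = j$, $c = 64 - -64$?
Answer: $33775$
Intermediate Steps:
$c = 128$ ($c = 64 + 64 = 128$)
$33647 + E{\left(c \right)} = 33647 + 128 = 33775$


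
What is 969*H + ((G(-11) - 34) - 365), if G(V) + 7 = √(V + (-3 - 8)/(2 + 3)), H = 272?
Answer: 263162 + I*√330/5 ≈ 2.6316e+5 + 3.6332*I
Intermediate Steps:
G(V) = -7 + √(-11/5 + V) (G(V) = -7 + √(V + (-3 - 8)/(2 + 3)) = -7 + √(V - 11/5) = -7 + √(-11/5 + V))
969*H + ((G(-11) - 34) - 365) = 969*272 + (((-7 + √(-55 + 25*(-11))/5) - 34) - 365) = 263568 + (((-7 + √(-55 - 275)/5) - 34) - 365) = 263568 + (((-7 + √(-330)/5) - 34) - 365) = 263568 + (((-7 + (I*√330)/5) - 34) - 365) = 263568 + (((-7 + I*√330/5) - 34) - 365) = 263568 + ((-41 + I*√330/5) - 365) = 263568 + (-406 + I*√330/5) = 263162 + I*√330/5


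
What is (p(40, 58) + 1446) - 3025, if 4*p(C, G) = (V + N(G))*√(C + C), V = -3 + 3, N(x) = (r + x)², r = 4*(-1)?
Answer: -1579 + 2916*√5 ≈ 4941.4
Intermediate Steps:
r = -4
N(x) = (-4 + x)²
V = 0
p(C, G) = √2*√C*(-4 + G)²/4 (p(C, G) = ((0 + (-4 + G)²)*√(C + C))/4 = ((-4 + G)²*√(2*C))/4 = ((-4 + G)²*(√2*√C))/4 = (√2*√C*(-4 + G)²)/4 = √2*√C*(-4 + G)²/4)
(p(40, 58) + 1446) - 3025 = (√2*√40*(-4 + 58)²/4 + 1446) - 3025 = ((¼)*√2*(2*√10)*54² + 1446) - 3025 = ((¼)*√2*(2*√10)*2916 + 1446) - 3025 = (2916*√5 + 1446) - 3025 = (1446 + 2916*√5) - 3025 = -1579 + 2916*√5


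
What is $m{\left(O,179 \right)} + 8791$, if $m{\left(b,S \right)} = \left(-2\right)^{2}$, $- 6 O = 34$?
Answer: $8795$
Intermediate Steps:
$O = - \frac{17}{3}$ ($O = \left(- \frac{1}{6}\right) 34 = - \frac{17}{3} \approx -5.6667$)
$m{\left(b,S \right)} = 4$
$m{\left(O,179 \right)} + 8791 = 4 + 8791 = 8795$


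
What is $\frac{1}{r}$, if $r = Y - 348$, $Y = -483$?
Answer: $- \frac{1}{831} \approx -0.0012034$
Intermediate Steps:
$r = -831$ ($r = -483 - 348 = -831$)
$\frac{1}{r} = \frac{1}{-831} = - \frac{1}{831}$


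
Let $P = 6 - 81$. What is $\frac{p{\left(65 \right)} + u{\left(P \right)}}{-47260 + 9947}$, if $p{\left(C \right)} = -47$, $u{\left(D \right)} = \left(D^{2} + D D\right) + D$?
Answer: $- \frac{11128}{37313} \approx -0.29823$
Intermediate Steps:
$P = -75$ ($P = 6 - 81 = -75$)
$u{\left(D \right)} = D + 2 D^{2}$ ($u{\left(D \right)} = \left(D^{2} + D^{2}\right) + D = 2 D^{2} + D = D + 2 D^{2}$)
$\frac{p{\left(65 \right)} + u{\left(P \right)}}{-47260 + 9947} = \frac{-47 - 75 \left(1 + 2 \left(-75\right)\right)}{-47260 + 9947} = \frac{-47 - 75 \left(1 - 150\right)}{-37313} = \left(-47 - -11175\right) \left(- \frac{1}{37313}\right) = \left(-47 + 11175\right) \left(- \frac{1}{37313}\right) = 11128 \left(- \frac{1}{37313}\right) = - \frac{11128}{37313}$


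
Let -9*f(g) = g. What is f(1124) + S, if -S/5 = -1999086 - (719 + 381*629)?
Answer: 100774306/9 ≈ 1.1197e+7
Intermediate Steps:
f(g) = -g/9
S = 11197270 (S = -5*(-1999086 - (719 + 381*629)) = -5*(-1999086 - (719 + 239649)) = -5*(-1999086 - 1*240368) = -5*(-1999086 - 240368) = -5*(-2239454) = 11197270)
f(1124) + S = -1/9*1124 + 11197270 = -1124/9 + 11197270 = 100774306/9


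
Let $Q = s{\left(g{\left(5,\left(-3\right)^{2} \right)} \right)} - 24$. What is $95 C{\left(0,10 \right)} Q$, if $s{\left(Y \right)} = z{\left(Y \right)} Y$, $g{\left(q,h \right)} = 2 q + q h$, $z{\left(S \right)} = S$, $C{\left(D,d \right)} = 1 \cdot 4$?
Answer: $1140380$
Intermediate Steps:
$C{\left(D,d \right)} = 4$
$g{\left(q,h \right)} = 2 q + h q$
$s{\left(Y \right)} = Y^{2}$ ($s{\left(Y \right)} = Y Y = Y^{2}$)
$Q = 3001$ ($Q = \left(5 \left(2 + \left(-3\right)^{2}\right)\right)^{2} - 24 = \left(5 \left(2 + 9\right)\right)^{2} - 24 = \left(5 \cdot 11\right)^{2} - 24 = 55^{2} - 24 = 3025 - 24 = 3001$)
$95 C{\left(0,10 \right)} Q = 95 \cdot 4 \cdot 3001 = 380 \cdot 3001 = 1140380$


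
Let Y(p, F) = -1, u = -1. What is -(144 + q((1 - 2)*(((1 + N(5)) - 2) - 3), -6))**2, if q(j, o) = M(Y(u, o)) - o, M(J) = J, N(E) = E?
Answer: -22201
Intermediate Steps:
q(j, o) = -1 - o
-(144 + q((1 - 2)*(((1 + N(5)) - 2) - 3), -6))**2 = -(144 + (-1 - 1*(-6)))**2 = -(144 + (-1 + 6))**2 = -(144 + 5)**2 = -1*149**2 = -1*22201 = -22201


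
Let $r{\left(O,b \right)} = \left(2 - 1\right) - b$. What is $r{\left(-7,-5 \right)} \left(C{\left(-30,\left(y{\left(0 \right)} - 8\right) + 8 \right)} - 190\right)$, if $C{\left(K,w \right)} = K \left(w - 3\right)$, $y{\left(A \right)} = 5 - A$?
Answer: $-1500$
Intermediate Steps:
$r{\left(O,b \right)} = 1 - b$
$C{\left(K,w \right)} = K \left(-3 + w\right)$
$r{\left(-7,-5 \right)} \left(C{\left(-30,\left(y{\left(0 \right)} - 8\right) + 8 \right)} - 190\right) = \left(1 - -5\right) \left(- 30 \left(-3 + \left(\left(\left(5 - 0\right) - 8\right) + 8\right)\right) - 190\right) = \left(1 + 5\right) \left(- 30 \left(-3 + \left(\left(\left(5 + 0\right) - 8\right) + 8\right)\right) - 190\right) = 6 \left(- 30 \left(-3 + \left(\left(5 - 8\right) + 8\right)\right) - 190\right) = 6 \left(- 30 \left(-3 + \left(-3 + 8\right)\right) - 190\right) = 6 \left(- 30 \left(-3 + 5\right) - 190\right) = 6 \left(\left(-30\right) 2 - 190\right) = 6 \left(-60 - 190\right) = 6 \left(-250\right) = -1500$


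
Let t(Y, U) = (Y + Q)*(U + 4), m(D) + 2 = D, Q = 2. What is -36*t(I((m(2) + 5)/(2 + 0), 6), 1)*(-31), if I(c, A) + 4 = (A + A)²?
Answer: 792360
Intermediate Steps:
m(D) = -2 + D
I(c, A) = -4 + 4*A² (I(c, A) = -4 + (A + A)² = -4 + (2*A)² = -4 + 4*A²)
t(Y, U) = (2 + Y)*(4 + U) (t(Y, U) = (Y + 2)*(U + 4) = (2 + Y)*(4 + U))
-36*t(I((m(2) + 5)/(2 + 0), 6), 1)*(-31) = -36*(8 + 2*1 + 4*(-4 + 4*6²) + 1*(-4 + 4*6²))*(-31) = -36*(8 + 2 + 4*(-4 + 4*36) + 1*(-4 + 4*36))*(-31) = -36*(8 + 2 + 4*(-4 + 144) + 1*(-4 + 144))*(-31) = -36*(8 + 2 + 4*140 + 1*140)*(-31) = -36*(8 + 2 + 560 + 140)*(-31) = -36*710*(-31) = -25560*(-31) = 792360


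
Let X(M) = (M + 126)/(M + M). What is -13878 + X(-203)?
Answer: -804913/58 ≈ -13878.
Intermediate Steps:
X(M) = (126 + M)/(2*M) (X(M) = (126 + M)/((2*M)) = (126 + M)*(1/(2*M)) = (126 + M)/(2*M))
-13878 + X(-203) = -13878 + (½)*(126 - 203)/(-203) = -13878 + (½)*(-1/203)*(-77) = -13878 + 11/58 = -804913/58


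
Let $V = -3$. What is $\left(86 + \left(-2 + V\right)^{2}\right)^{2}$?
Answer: $12321$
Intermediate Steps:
$\left(86 + \left(-2 + V\right)^{2}\right)^{2} = \left(86 + \left(-2 - 3\right)^{2}\right)^{2} = \left(86 + \left(-5\right)^{2}\right)^{2} = \left(86 + 25\right)^{2} = 111^{2} = 12321$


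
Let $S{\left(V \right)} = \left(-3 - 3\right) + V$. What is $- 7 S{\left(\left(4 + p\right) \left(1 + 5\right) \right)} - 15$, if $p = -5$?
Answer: $69$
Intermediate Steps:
$S{\left(V \right)} = -6 + V$
$- 7 S{\left(\left(4 + p\right) \left(1 + 5\right) \right)} - 15 = - 7 \left(-6 + \left(4 - 5\right) \left(1 + 5\right)\right) - 15 = - 7 \left(-6 - 6\right) - 15 = \left(-7\right) \left(-12\right) - 15 = 84 - 15 = 69$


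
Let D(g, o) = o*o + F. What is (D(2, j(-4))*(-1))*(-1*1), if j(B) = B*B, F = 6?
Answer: 262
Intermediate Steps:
j(B) = B²
D(g, o) = 6 + o² (D(g, o) = o*o + 6 = o² + 6 = 6 + o²)
(D(2, j(-4))*(-1))*(-1*1) = ((6 + ((-4)²)²)*(-1))*(-1*1) = ((6 + 16²)*(-1))*(-1) = ((6 + 256)*(-1))*(-1) = (262*(-1))*(-1) = -262*(-1) = 262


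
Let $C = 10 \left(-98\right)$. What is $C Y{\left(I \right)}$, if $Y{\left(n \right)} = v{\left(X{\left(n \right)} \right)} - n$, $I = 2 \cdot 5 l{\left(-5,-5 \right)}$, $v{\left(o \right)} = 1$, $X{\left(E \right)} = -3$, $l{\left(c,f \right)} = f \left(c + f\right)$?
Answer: $489020$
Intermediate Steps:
$I = 500$ ($I = 2 \cdot 5 \left(- 5 \left(-5 - 5\right)\right) = 10 \left(\left(-5\right) \left(-10\right)\right) = 10 \cdot 50 = 500$)
$C = -980$
$Y{\left(n \right)} = 1 - n$
$C Y{\left(I \right)} = - 980 \left(1 - 500\right) = \left(-980\right) \left(-499\right) = 489020$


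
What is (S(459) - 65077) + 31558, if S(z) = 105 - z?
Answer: -33873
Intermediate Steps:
(S(459) - 65077) + 31558 = ((105 - 1*459) - 65077) + 31558 = ((105 - 459) - 65077) + 31558 = (-354 - 65077) + 31558 = -65431 + 31558 = -33873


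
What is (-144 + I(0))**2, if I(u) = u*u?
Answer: 20736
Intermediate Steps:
I(u) = u**2
(-144 + I(0))**2 = (-144 + 0**2)**2 = (-144 + 0)**2 = (-144)**2 = 20736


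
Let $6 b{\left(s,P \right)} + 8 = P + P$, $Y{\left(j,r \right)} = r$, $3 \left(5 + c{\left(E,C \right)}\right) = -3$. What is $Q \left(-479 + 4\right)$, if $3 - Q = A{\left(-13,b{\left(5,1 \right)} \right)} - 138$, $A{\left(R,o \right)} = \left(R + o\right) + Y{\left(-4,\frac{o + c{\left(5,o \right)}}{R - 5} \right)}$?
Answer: $- \frac{1321925}{18} \approx -73440.0$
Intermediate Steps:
$c{\left(E,C \right)} = -6$ ($c{\left(E,C \right)} = -5 + \frac{1}{3} \left(-3\right) = -5 - 1 = -6$)
$b{\left(s,P \right)} = - \frac{4}{3} + \frac{P}{3}$ ($b{\left(s,P \right)} = - \frac{4}{3} + \frac{P + P}{6} = - \frac{4}{3} + \frac{2 P}{6} = - \frac{4}{3} + \frac{P}{3}$)
$A{\left(R,o \right)} = R + o + \frac{-6 + o}{-5 + R}$ ($A{\left(R,o \right)} = \left(R + o\right) + \frac{o - 6}{R - 5} = \left(R + o\right) + \frac{-6 + o}{-5 + R} = R + o + \frac{-6 + o}{-5 + R}$)
$Q = \frac{2783}{18}$ ($Q = 3 - \left(\frac{-6 + \left(- \frac{4}{3} + \frac{1}{3} \cdot 1\right) + \left(-5 - 13\right) \left(-13 + \left(- \frac{4}{3} + \frac{1}{3} \cdot 1\right)\right)}{-5 - 13} - 138\right) = 3 - \left(\frac{-6 + \left(- \frac{4}{3} + \frac{1}{3}\right) - 18 \left(-13 + \left(- \frac{4}{3} + \frac{1}{3}\right)\right)}{-18} - 138\right) = 3 - \left(- \frac{-6 - 1 - 18 \left(-13 - 1\right)}{18} - 138\right) = 3 - \left(- \frac{-6 - 1 - -252}{18} - 138\right) = 3 - \left(- \frac{-6 - 1 + 252}{18} - 138\right) = 3 - \left(\left(- \frac{1}{18}\right) 245 - 138\right) = 3 - \left(- \frac{245}{18} - 138\right) = 3 - - \frac{2729}{18} = 3 + \frac{2729}{18} = \frac{2783}{18} \approx 154.61$)
$Q \left(-479 + 4\right) = \frac{2783 \left(-479 + 4\right)}{18} = \frac{2783}{18} \left(-475\right) = - \frac{1321925}{18}$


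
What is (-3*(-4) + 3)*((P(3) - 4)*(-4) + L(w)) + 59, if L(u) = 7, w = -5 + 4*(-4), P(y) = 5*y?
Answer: -496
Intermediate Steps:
w = -21 (w = -5 - 16 = -21)
(-3*(-4) + 3)*((P(3) - 4)*(-4) + L(w)) + 59 = (-3*(-4) + 3)*((5*3 - 4)*(-4) + 7) + 59 = (12 + 3)*((15 - 4)*(-4) + 7) + 59 = 15*(11*(-4) + 7) + 59 = 15*(-44 + 7) + 59 = 15*(-37) + 59 = -555 + 59 = -496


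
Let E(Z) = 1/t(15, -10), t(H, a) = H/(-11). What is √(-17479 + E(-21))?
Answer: 2*I*√983235/15 ≈ 132.21*I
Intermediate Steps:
t(H, a) = -H/11 (t(H, a) = H*(-1/11) = -H/11)
E(Z) = -11/15 (E(Z) = 1/(-1/11*15) = 1/(-15/11) = -11/15)
√(-17479 + E(-21)) = √(-17479 - 11/15) = √(-262196/15) = 2*I*√983235/15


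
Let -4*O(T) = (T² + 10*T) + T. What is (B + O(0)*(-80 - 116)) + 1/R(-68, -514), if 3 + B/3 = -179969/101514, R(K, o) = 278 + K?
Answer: -3632624/253785 ≈ -14.314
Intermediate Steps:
O(T) = -11*T/4 - T²/4 (O(T) = -((T² + 10*T) + T)/4 = -(T² + 11*T)/4 = -11*T/4 - T²/4)
B = -484511/33838 (B = -9 + 3*(-179969/101514) = -9 - 179969/33838 = -484511/33838 ≈ -14.319)
(B + O(0)*(-80 - 116)) + 1/R(-68, -514) = (-484511/33838 + (-¼*0*(11 + 0))*(-80 - 116)) + 1/(278 - 68) = (-484511/33838 - ¼*0*11*(-196)) + 1/210 = (-484511/33838 + 0*(-196)) + 1/210 = (-484511/33838 + 0) + 1/210 = -484511/33838 + 1/210 = -3632624/253785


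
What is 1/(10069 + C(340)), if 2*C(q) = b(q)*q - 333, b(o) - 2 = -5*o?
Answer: -2/557515 ≈ -3.5873e-6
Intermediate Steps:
b(o) = 2 - 5*o
C(q) = -333/2 + q*(2 - 5*q)/2 (C(q) = ((2 - 5*q)*q - 333)/2 = (q*(2 - 5*q) - 333)/2 = (-333 + q*(2 - 5*q))/2 = -333/2 + q*(2 - 5*q)/2)
1/(10069 + C(340)) = 1/(10069 + (-333/2 - 1/2*340*(-2 + 5*340))) = 1/(10069 + (-333/2 - 1/2*340*(-2 + 1700))) = 1/(10069 + (-333/2 - 1/2*340*1698)) = 1/(10069 + (-333/2 - 288660)) = 1/(10069 - 577653/2) = 1/(-557515/2) = -2/557515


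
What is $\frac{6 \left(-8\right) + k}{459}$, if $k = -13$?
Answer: $- \frac{61}{459} \approx -0.1329$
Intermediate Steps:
$\frac{6 \left(-8\right) + k}{459} = \frac{6 \left(-8\right) - 13}{459} = \left(-48 - 13\right) \frac{1}{459} = \left(-61\right) \frac{1}{459} = - \frac{61}{459}$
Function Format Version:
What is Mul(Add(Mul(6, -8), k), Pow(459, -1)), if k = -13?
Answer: Rational(-61, 459) ≈ -0.13290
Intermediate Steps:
Mul(Add(Mul(6, -8), k), Pow(459, -1)) = Mul(Add(Mul(6, -8), -13), Pow(459, -1)) = Mul(Add(-48, -13), Rational(1, 459)) = Mul(-61, Rational(1, 459)) = Rational(-61, 459)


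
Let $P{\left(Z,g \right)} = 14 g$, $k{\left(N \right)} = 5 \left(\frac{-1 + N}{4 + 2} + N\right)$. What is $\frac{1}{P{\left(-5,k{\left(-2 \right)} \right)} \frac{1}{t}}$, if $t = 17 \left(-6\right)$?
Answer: $\frac{102}{175} \approx 0.58286$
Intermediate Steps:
$k{\left(N \right)} = - \frac{5}{6} + \frac{35 N}{6}$ ($k{\left(N \right)} = 5 \left(\frac{-1 + N}{6} + N\right) = 5 \left(\left(-1 + N\right) \frac{1}{6} + N\right) = 5 \left(\left(- \frac{1}{6} + \frac{N}{6}\right) + N\right) = 5 \left(- \frac{1}{6} + \frac{7 N}{6}\right) = - \frac{5}{6} + \frac{35 N}{6}$)
$t = -102$
$\frac{1}{P{\left(-5,k{\left(-2 \right)} \right)} \frac{1}{t}} = \frac{1}{14 \left(- \frac{5}{6} + \frac{35}{6} \left(-2\right)\right) \frac{1}{-102}} = \frac{1}{14 \left(- \frac{5}{6} - \frac{35}{3}\right) \left(- \frac{1}{102}\right)} = \frac{1}{14 \left(- \frac{25}{2}\right) \left(- \frac{1}{102}\right)} = \frac{1}{\left(-175\right) \left(- \frac{1}{102}\right)} = \frac{1}{\frac{175}{102}} = \frac{102}{175}$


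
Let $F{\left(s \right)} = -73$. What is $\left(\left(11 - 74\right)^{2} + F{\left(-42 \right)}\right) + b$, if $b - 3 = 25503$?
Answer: $29402$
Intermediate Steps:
$b = 25506$ ($b = 3 + 25503 = 25506$)
$\left(\left(11 - 74\right)^{2} + F{\left(-42 \right)}\right) + b = \left(\left(11 - 74\right)^{2} - 73\right) + 25506 = \left(\left(-63\right)^{2} - 73\right) + 25506 = \left(3969 - 73\right) + 25506 = 3896 + 25506 = 29402$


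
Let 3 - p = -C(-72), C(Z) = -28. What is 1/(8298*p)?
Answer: -1/207450 ≈ -4.8204e-6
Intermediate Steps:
p = -25 (p = 3 - (-1)*(-28) = 3 - 1*28 = 3 - 28 = -25)
1/(8298*p) = 1/(8298*(-25)) = (1/8298)*(-1/25) = -1/207450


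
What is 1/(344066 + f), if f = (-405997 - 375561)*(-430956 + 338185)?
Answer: 1/72506261284 ≈ 1.3792e-11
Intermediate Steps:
f = 72505917218 (f = -781558*(-92771) = 72505917218)
1/(344066 + f) = 1/(344066 + 72505917218) = 1/72506261284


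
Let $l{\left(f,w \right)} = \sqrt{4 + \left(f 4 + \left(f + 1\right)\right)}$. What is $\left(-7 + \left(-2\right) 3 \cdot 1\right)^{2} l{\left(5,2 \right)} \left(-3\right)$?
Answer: $- 507 \sqrt{30} \approx -2777.0$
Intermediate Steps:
$l{\left(f,w \right)} = \sqrt{5 + 5 f}$ ($l{\left(f,w \right)} = \sqrt{4 + \left(4 f + \left(1 + f\right)\right)} = \sqrt{4 + \left(1 + 5 f\right)} = \sqrt{5 + 5 f}$)
$\left(-7 + \left(-2\right) 3 \cdot 1\right)^{2} l{\left(5,2 \right)} \left(-3\right) = \left(-7 + \left(-2\right) 3 \cdot 1\right)^{2} \sqrt{5 + 5 \cdot 5} \left(-3\right) = \left(-7 - 6\right)^{2} \sqrt{5 + 25} \left(-3\right) = \left(-7 - 6\right)^{2} \sqrt{30} \left(-3\right) = \left(-13\right)^{2} \left(- 3 \sqrt{30}\right) = 169 \left(- 3 \sqrt{30}\right) = - 507 \sqrt{30}$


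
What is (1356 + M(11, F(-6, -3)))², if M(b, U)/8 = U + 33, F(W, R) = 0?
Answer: 2624400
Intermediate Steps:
M(b, U) = 264 + 8*U (M(b, U) = 8*(U + 33) = 8*(33 + U) = 264 + 8*U)
(1356 + M(11, F(-6, -3)))² = (1356 + (264 + 8*0))² = (1356 + (264 + 0))² = (1356 + 264)² = 1620² = 2624400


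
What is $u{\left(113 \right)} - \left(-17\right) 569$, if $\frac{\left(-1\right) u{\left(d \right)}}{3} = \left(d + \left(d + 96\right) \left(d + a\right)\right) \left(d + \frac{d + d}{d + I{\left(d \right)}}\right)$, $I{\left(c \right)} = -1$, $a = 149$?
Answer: $- \frac{1059730645}{56} \approx -1.8924 \cdot 10^{7}$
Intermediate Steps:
$u{\left(d \right)} = - 3 \left(d + \left(96 + d\right) \left(149 + d\right)\right) \left(d + \frac{2 d}{-1 + d}\right)$ ($u{\left(d \right)} = - 3 \left(d + \left(d + 96\right) \left(d + 149\right)\right) \left(d + \frac{d + d}{d - 1}\right) = - 3 \left(d + \left(96 + d\right) \left(149 + d\right)\right) \left(d + \frac{2 d}{-1 + d}\right)$)
$u{\left(113 \right)} - \left(-17\right) 569 = \left(-3\right) 113 \frac{1}{-1 + 113} \left(14304 + 113^{3} + 247 \cdot 113^{2} + 14550 \cdot 113\right) - \left(-17\right) 569 = \left(-3\right) 113 \cdot \frac{1}{112} \left(14304 + 1442897 + 247 \cdot 12769 + 1644150\right) - -9673 = \left(-3\right) 113 \cdot \frac{1}{112} \left(14304 + 1442897 + 3153943 + 1644150\right) + 9673 = \left(-3\right) 113 \cdot \frac{1}{112} \cdot 6255294 + 9673 = - \frac{1060272333}{56} + 9673 = - \frac{1059730645}{56}$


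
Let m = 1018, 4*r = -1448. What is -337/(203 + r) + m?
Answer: 162199/159 ≈ 1020.1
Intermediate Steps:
r = -362 (r = (¼)*(-1448) = -362)
-337/(203 + r) + m = -337/(203 - 362) + 1018 = -337/(-159) + 1018 = -1/159*(-337) + 1018 = 337/159 + 1018 = 162199/159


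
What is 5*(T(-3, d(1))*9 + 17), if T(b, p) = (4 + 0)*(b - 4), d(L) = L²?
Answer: -1175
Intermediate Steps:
T(b, p) = -16 + 4*b (T(b, p) = 4*(-4 + b) = -16 + 4*b)
5*(T(-3, d(1))*9 + 17) = 5*((-16 + 4*(-3))*9 + 17) = 5*((-16 - 12)*9 + 17) = 5*(-28*9 + 17) = 5*(-252 + 17) = 5*(-235) = -1175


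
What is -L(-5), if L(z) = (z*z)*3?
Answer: -75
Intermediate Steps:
L(z) = 3*z**2 (L(z) = z**2*3 = 3*z**2)
-L(-5) = -3*(-5)**2 = -3*25 = -1*75 = -75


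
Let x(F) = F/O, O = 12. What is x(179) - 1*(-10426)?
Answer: 125291/12 ≈ 10441.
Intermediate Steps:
x(F) = F/12
x(179) - 1*(-10426) = (1/12)*179 - 1*(-10426) = 179/12 + 10426 = 125291/12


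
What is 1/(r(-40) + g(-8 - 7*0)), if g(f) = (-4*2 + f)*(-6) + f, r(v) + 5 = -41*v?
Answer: 1/1723 ≈ 0.00058038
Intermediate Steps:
r(v) = -5 - 41*v
g(f) = 48 - 5*f (g(f) = (-8 + f)*(-6) + f = (48 - 6*f) + f = 48 - 5*f)
1/(r(-40) + g(-8 - 7*0)) = 1/((-5 - 41*(-40)) + (48 - 5*(-8 - 7*0))) = 1/((-5 + 1640) + (48 - 5*(-8 + 0))) = 1/(1635 + (48 - 5*(-8))) = 1/(1635 + (48 + 40)) = 1/(1635 + 88) = 1/1723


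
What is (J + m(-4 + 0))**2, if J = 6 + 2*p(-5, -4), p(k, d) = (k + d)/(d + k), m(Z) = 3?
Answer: 121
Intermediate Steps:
p(k, d) = 1 (p(k, d) = (d + k)/(d + k) = 1)
J = 8 (J = 6 + 2*1 = 6 + 2 = 8)
(J + m(-4 + 0))**2 = (8 + 3)**2 = 11**2 = 121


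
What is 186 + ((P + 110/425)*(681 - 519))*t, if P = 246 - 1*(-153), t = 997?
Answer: 5481316428/85 ≈ 6.4486e+7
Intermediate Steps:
P = 399 (P = 246 + 153 = 399)
186 + ((P + 110/425)*(681 - 519))*t = 186 + ((399 + 110/425)*(681 - 519))*997 = 186 + ((399 + 110*(1/425))*162)*997 = 186 + ((399 + 22/85)*162)*997 = 186 + ((33937/85)*162)*997 = 186 + (5497794/85)*997 = 186 + 5481300618/85 = 5481316428/85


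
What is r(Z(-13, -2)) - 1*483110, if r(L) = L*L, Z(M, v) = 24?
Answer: -482534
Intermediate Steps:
r(L) = L²
r(Z(-13, -2)) - 1*483110 = 24² - 1*483110 = 576 - 483110 = -482534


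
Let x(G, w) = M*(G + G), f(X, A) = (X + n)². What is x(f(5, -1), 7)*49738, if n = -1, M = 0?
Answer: 0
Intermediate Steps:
f(X, A) = (-1 + X)² (f(X, A) = (X - 1)² = (-1 + X)²)
x(G, w) = 0 (x(G, w) = 0*(G + G) = 0*(2*G) = 0)
x(f(5, -1), 7)*49738 = 0*49738 = 0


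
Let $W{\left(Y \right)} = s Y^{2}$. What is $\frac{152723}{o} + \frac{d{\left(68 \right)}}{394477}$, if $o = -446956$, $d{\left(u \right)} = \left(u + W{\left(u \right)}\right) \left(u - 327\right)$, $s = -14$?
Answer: $\frac{7425825696601}{176313862012} \approx 42.117$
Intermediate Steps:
$W{\left(Y \right)} = - 14 Y^{2}$
$d{\left(u \right)} = \left(-327 + u\right) \left(u - 14 u^{2}\right)$ ($d{\left(u \right)} = \left(u - 14 u^{2}\right) \left(u - 327\right) = \left(u - 14 u^{2}\right) \left(-327 + u\right) = \left(-327 + u\right) \left(u - 14 u^{2}\right)$)
$\frac{152723}{o} + \frac{d{\left(68 \right)}}{394477} = \frac{152723}{-446956} + \frac{68 \left(-327 - 14 \cdot 68^{2} + 4579 \cdot 68\right)}{394477} = 152723 \left(- \frac{1}{446956}\right) + 68 \left(-327 - 64736 + 311372\right) \frac{1}{394477} = - \frac{152723}{446956} + 68 \left(-327 - 64736 + 311372\right) \frac{1}{394477} = - \frac{152723}{446956} + 68 \cdot 246309 \cdot \frac{1}{394477} = - \frac{152723}{446956} + 16749012 \cdot \frac{1}{394477} = - \frac{152723}{446956} + \frac{16749012}{394477} = \frac{7425825696601}{176313862012}$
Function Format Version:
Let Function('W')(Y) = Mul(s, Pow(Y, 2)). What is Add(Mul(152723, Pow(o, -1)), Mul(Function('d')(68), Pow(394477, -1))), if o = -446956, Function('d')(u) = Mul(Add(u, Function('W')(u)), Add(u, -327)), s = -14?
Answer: Rational(7425825696601, 176313862012) ≈ 42.117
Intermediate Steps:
Function('W')(Y) = Mul(-14, Pow(Y, 2))
Function('d')(u) = Mul(Add(-327, u), Add(u, Mul(-14, Pow(u, 2)))) (Function('d')(u) = Mul(Add(u, Mul(-14, Pow(u, 2))), Add(u, -327)) = Mul(Add(u, Mul(-14, Pow(u, 2))), Add(-327, u)) = Mul(Add(-327, u), Add(u, Mul(-14, Pow(u, 2)))))
Add(Mul(152723, Pow(o, -1)), Mul(Function('d')(68), Pow(394477, -1))) = Add(Mul(152723, Pow(-446956, -1)), Mul(Mul(68, Add(-327, Mul(-14, Pow(68, 2)), Mul(4579, 68))), Pow(394477, -1))) = Add(Mul(152723, Rational(-1, 446956)), Mul(Mul(68, Add(-327, Mul(-14, 4624), 311372)), Rational(1, 394477))) = Add(Rational(-152723, 446956), Mul(Mul(68, Add(-327, -64736, 311372)), Rational(1, 394477))) = Add(Rational(-152723, 446956), Mul(Mul(68, 246309), Rational(1, 394477))) = Add(Rational(-152723, 446956), Mul(16749012, Rational(1, 394477))) = Add(Rational(-152723, 446956), Rational(16749012, 394477)) = Rational(7425825696601, 176313862012)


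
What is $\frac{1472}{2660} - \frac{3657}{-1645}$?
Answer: $\frac{12397}{4465} \approx 2.7765$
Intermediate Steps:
$\frac{1472}{2660} - \frac{3657}{-1645} = 1472 \cdot \frac{1}{2660} - - \frac{3657}{1645} = \frac{368}{665} + \frac{3657}{1645} = \frac{12397}{4465}$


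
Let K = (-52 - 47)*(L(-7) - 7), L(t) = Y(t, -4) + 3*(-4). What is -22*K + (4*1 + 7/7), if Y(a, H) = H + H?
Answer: -58801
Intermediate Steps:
Y(a, H) = 2*H
L(t) = -20 (L(t) = 2*(-4) + 3*(-4) = -8 - 12 = -20)
K = 2673 (K = (-52 - 47)*(-20 - 7) = -99*(-27) = 2673)
-22*K + (4*1 + 7/7) = -22*2673 + (4*1 + 7/7) = -58806 + (4 + 7*(⅐)) = -58806 + (4 + 1) = -58806 + 5 = -58801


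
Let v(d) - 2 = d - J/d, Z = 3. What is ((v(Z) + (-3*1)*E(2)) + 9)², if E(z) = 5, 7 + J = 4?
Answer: 0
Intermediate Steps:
J = -3 (J = -7 + 4 = -3)
v(d) = 2 + d + 3/d (v(d) = 2 + (d - (-3)/d) = 2 + (d + 3/d) = 2 + d + 3/d)
((v(Z) + (-3*1)*E(2)) + 9)² = (((2 + 3 + 3/3) - 3*1*5) + 9)² = (((2 + 3 + 3*(⅓)) - 3*5) + 9)² = (((2 + 3 + 1) - 15) + 9)² = ((6 - 15) + 9)² = (-9 + 9)² = 0² = 0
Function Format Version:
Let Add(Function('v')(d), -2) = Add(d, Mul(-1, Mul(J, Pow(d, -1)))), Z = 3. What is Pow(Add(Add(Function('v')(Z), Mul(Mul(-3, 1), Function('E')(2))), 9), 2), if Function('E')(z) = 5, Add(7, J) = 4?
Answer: 0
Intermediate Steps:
J = -3 (J = Add(-7, 4) = -3)
Function('v')(d) = Add(2, d, Mul(3, Pow(d, -1))) (Function('v')(d) = Add(2, Add(d, Mul(-1, Mul(-3, Pow(d, -1))))) = Add(2, Add(d, Mul(3, Pow(d, -1)))) = Add(2, d, Mul(3, Pow(d, -1))))
Pow(Add(Add(Function('v')(Z), Mul(Mul(-3, 1), Function('E')(2))), 9), 2) = Pow(Add(Add(Add(2, 3, Mul(3, Pow(3, -1))), Mul(Mul(-3, 1), 5)), 9), 2) = Pow(Add(Add(Add(2, 3, Mul(3, Rational(1, 3))), Mul(-3, 5)), 9), 2) = Pow(Add(Add(Add(2, 3, 1), -15), 9), 2) = Pow(Add(Add(6, -15), 9), 2) = Pow(Add(-9, 9), 2) = Pow(0, 2) = 0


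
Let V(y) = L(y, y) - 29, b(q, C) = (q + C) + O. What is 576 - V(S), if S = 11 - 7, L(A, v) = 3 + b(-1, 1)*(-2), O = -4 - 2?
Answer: 590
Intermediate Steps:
O = -6
b(q, C) = -6 + C + q (b(q, C) = (q + C) - 6 = (C + q) - 6 = -6 + C + q)
L(A, v) = 15 (L(A, v) = 3 + (-6 + 1 - 1)*(-2) = 3 - 6*(-2) = 3 + 12 = 15)
S = 4
V(y) = -14 (V(y) = 15 - 29 = -14)
576 - V(S) = 576 - 1*(-14) = 576 + 14 = 590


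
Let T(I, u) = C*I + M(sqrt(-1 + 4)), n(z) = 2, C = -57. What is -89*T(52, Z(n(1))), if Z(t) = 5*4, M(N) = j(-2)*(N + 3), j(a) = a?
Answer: 264330 + 178*sqrt(3) ≈ 2.6464e+5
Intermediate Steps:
M(N) = -6 - 2*N (M(N) = -2*(N + 3) = -2*(3 + N) = -6 - 2*N)
Z(t) = 20
T(I, u) = -6 - 57*I - 2*sqrt(3) (T(I, u) = -57*I + (-6 - 2*sqrt(-1 + 4)) = -57*I + (-6 - 2*sqrt(3)) = -6 - 57*I - 2*sqrt(3))
-89*T(52, Z(n(1))) = -89*(-6 - 57*52 - 2*sqrt(3)) = -89*(-6 - 2964 - 2*sqrt(3)) = -89*(-2970 - 2*sqrt(3)) = 264330 + 178*sqrt(3)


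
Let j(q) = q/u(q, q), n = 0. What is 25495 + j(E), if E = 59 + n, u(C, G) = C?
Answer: 25496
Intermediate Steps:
E = 59 (E = 59 + 0 = 59)
j(q) = 1 (j(q) = q/q = 1)
25495 + j(E) = 25495 + 1 = 25496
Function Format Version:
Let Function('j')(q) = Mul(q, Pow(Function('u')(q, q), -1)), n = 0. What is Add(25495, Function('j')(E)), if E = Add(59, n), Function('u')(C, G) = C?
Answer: 25496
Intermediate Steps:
E = 59 (E = Add(59, 0) = 59)
Function('j')(q) = 1 (Function('j')(q) = Mul(q, Pow(q, -1)) = 1)
Add(25495, Function('j')(E)) = Add(25495, 1) = 25496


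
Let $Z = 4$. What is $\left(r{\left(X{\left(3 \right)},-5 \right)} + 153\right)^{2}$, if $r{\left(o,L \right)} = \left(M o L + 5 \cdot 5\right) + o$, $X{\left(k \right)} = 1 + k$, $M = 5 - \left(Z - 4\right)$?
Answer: $6724$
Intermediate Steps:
$M = 5$ ($M = 5 - \left(4 - 4\right) = 5 - 0 = 5 + 0 = 5$)
$r{\left(o,L \right)} = 25 + o + 5 L o$ ($r{\left(o,L \right)} = \left(5 o L + 5 \cdot 5\right) + o = \left(5 L o + 25\right) + o = \left(25 + 5 L o\right) + o = 25 + o + 5 L o$)
$\left(r{\left(X{\left(3 \right)},-5 \right)} + 153\right)^{2} = \left(\left(25 + \left(1 + 3\right) + 5 \left(-5\right) \left(1 + 3\right)\right) + 153\right)^{2} = \left(\left(25 + 4 + 5 \left(-5\right) 4\right) + 153\right)^{2} = \left(\left(25 + 4 - 100\right) + 153\right)^{2} = \left(-71 + 153\right)^{2} = 82^{2} = 6724$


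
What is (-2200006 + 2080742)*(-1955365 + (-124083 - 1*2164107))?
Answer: 506103343520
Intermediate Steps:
(-2200006 + 2080742)*(-1955365 + (-124083 - 1*2164107)) = -119264*(-1955365 + (-124083 - 2164107)) = -119264*(-1955365 - 2288190) = -119264*(-4243555) = 506103343520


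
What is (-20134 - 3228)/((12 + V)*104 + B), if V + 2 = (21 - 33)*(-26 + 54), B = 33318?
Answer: 11681/293 ≈ 39.867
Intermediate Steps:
V = -338 (V = -2 + (21 - 33)*(-26 + 54) = -2 - 12*28 = -2 - 336 = -338)
(-20134 - 3228)/((12 + V)*104 + B) = (-20134 - 3228)/((12 - 338)*104 + 33318) = -23362/(-326*104 + 33318) = -23362/(-33904 + 33318) = -23362/(-586) = -23362*(-1/586) = 11681/293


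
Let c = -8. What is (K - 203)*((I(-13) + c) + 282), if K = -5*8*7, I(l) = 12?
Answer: -138138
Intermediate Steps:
K = -280 (K = -40*7 = -280)
(K - 203)*((I(-13) + c) + 282) = (-280 - 203)*((12 - 8) + 282) = -483*(4 + 282) = -483*286 = -138138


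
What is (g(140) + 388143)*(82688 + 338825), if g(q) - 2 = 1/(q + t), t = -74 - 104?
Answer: 6217109787117/38 ≈ 1.6361e+11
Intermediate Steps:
t = -178
g(q) = 2 + 1/(-178 + q) (g(q) = 2 + 1/(q - 178) = 2 + 1/(-178 + q))
(g(140) + 388143)*(82688 + 338825) = ((-355 + 2*140)/(-178 + 140) + 388143)*(82688 + 338825) = ((-355 + 280)/(-38) + 388143)*421513 = (-1/38*(-75) + 388143)*421513 = (75/38 + 388143)*421513 = (14749509/38)*421513 = 6217109787117/38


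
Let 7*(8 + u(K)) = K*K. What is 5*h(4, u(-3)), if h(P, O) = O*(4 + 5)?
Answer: -2115/7 ≈ -302.14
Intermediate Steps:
u(K) = -8 + K²/7 (u(K) = -8 + (K*K)/7 = -8 + K²/7)
h(P, O) = 9*O (h(P, O) = O*9 = 9*O)
5*h(4, u(-3)) = 5*(9*(-8 + (⅐)*(-3)²)) = 5*(9*(-8 + (⅐)*9)) = 5*(9*(-8 + 9/7)) = 5*(9*(-47/7)) = 5*(-423/7) = -2115/7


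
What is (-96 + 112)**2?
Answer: 256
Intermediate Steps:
(-96 + 112)**2 = 16**2 = 256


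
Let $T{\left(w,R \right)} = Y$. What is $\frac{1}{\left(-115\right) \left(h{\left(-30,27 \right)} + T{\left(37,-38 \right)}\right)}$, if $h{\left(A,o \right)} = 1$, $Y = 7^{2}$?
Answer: $- \frac{1}{5750} \approx -0.00017391$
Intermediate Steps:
$Y = 49$
$T{\left(w,R \right)} = 49$
$\frac{1}{\left(-115\right) \left(h{\left(-30,27 \right)} + T{\left(37,-38 \right)}\right)} = \frac{1}{\left(-115\right) \left(1 + 49\right)} = \frac{1}{\left(-115\right) 50} = \frac{1}{-5750} = - \frac{1}{5750}$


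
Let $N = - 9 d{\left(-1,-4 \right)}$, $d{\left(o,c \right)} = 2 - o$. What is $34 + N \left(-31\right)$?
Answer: $871$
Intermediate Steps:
$N = -27$ ($N = - 9 \left(2 - -1\right) = - 9 \left(2 + 1\right) = \left(-9\right) 3 = -27$)
$34 + N \left(-31\right) = 34 - -837 = 34 + 837 = 871$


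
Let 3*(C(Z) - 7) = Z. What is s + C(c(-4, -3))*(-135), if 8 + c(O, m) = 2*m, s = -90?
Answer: -405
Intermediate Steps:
c(O, m) = -8 + 2*m
C(Z) = 7 + Z/3
s + C(c(-4, -3))*(-135) = -90 + (7 + (-8 + 2*(-3))/3)*(-135) = -90 + (7 + (-8 - 6)/3)*(-135) = -90 + (7 + (⅓)*(-14))*(-135) = -90 + (7 - 14/3)*(-135) = -90 + (7/3)*(-135) = -90 - 315 = -405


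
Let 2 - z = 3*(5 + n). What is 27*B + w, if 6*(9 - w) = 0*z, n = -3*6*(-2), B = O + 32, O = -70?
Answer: -1017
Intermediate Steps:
B = -38 (B = -70 + 32 = -38)
n = 36 (n = -18*(-2) = 36)
z = -121 (z = 2 - 3*(5 + 36) = 2 - 3*41 = 2 - 1*123 = 2 - 123 = -121)
w = 9 (w = 9 - 0*(-121) = 9 - 1/6*0 = 9 + 0 = 9)
27*B + w = 27*(-38) + 9 = -1026 + 9 = -1017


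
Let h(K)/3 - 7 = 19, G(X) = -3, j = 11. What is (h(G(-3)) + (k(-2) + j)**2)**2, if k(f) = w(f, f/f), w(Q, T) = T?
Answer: 49284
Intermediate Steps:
k(f) = 1 (k(f) = f/f = 1)
h(K) = 78 (h(K) = 21 + 3*19 = 21 + 57 = 78)
(h(G(-3)) + (k(-2) + j)**2)**2 = (78 + (1 + 11)**2)**2 = (78 + 12**2)**2 = (78 + 144)**2 = 222**2 = 49284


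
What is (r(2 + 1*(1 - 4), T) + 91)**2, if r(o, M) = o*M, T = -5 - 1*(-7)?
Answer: 7921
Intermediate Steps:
T = 2 (T = -5 + 7 = 2)
r(o, M) = M*o
(r(2 + 1*(1 - 4), T) + 91)**2 = (2*(2 + 1*(1 - 4)) + 91)**2 = (2*(2 + 1*(-3)) + 91)**2 = (2*(2 - 3) + 91)**2 = (2*(-1) + 91)**2 = (-2 + 91)**2 = 89**2 = 7921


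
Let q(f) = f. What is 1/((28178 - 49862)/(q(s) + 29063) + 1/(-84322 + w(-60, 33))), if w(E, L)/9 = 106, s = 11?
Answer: -1211920616/903890393 ≈ -1.3408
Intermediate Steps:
w(E, L) = 954 (w(E, L) = 9*106 = 954)
1/((28178 - 49862)/(q(s) + 29063) + 1/(-84322 + w(-60, 33))) = 1/((28178 - 49862)/(11 + 29063) + 1/(-84322 + 954)) = 1/(-21684/29074 + 1/(-83368)) = 1/(-21684*1/29074 - 1/83368) = 1/(-10842/14537 - 1/83368) = 1/(-903890393/1211920616) = -1211920616/903890393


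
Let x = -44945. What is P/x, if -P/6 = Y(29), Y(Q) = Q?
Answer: 174/44945 ≈ 0.0038714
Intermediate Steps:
P = -174 (P = -6*29 = -174)
P/x = -174/(-44945) = -174*(-1/44945) = 174/44945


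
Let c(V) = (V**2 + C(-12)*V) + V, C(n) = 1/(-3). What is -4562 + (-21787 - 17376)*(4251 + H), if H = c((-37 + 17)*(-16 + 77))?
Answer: -175274529305/3 ≈ -5.8425e+10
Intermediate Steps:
C(n) = -1/3
c(V) = V**2 + 2*V/3 (c(V) = (V**2 - V/3) + V = V**2 + 2*V/3)
H = 4462760/3 (H = ((-37 + 17)*(-16 + 77))*(2 + 3*((-37 + 17)*(-16 + 77)))/3 = (-20*61)*(2 + 3*(-20*61))/3 = (1/3)*(-1220)*(2 + 3*(-1220)) = (1/3)*(-1220)*(2 - 3660) = (1/3)*(-1220)*(-3658) = 4462760/3 ≈ 1.4876e+6)
-4562 + (-21787 - 17376)*(4251 + H) = -4562 + (-21787 - 17376)*(4251 + 4462760/3) = -4562 - 39163*4475513/3 = -4562 - 175274515619/3 = -175274529305/3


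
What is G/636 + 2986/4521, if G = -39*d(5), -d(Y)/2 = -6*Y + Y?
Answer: -1152809/479226 ≈ -2.4056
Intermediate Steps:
d(Y) = 10*Y (d(Y) = -2*(-6*Y + Y) = -(-10)*Y = 10*Y)
G = -1950 (G = -390*5 = -39*50 = -1950)
G/636 + 2986/4521 = -1950/636 + 2986/4521 = -1950*1/636 + 2986*(1/4521) = -325/106 + 2986/4521 = -1152809/479226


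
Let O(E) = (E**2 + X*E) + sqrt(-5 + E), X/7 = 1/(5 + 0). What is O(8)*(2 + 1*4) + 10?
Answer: 2306/5 + 6*sqrt(3) ≈ 471.59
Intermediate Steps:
X = 7/5 (X = 7/(5 + 0) = 7/5 ≈ 1.4000)
O(E) = E**2 + sqrt(-5 + E) + 7*E/5 (O(E) = (E**2 + 7*E/5) + sqrt(-5 + E) = E**2 + sqrt(-5 + E) + 7*E/5)
O(8)*(2 + 1*4) + 10 = (8**2 + sqrt(-5 + 8) + (7/5)*8)*(2 + 1*4) + 10 = (64 + sqrt(3) + 56/5)*(2 + 4) + 10 = (376/5 + sqrt(3))*6 + 10 = (2256/5 + 6*sqrt(3)) + 10 = 2306/5 + 6*sqrt(3)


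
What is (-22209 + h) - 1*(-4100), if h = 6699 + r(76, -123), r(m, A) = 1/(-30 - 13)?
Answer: -490631/43 ≈ -11410.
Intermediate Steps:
r(m, A) = -1/43 (r(m, A) = 1/(-43) = -1/43)
h = 288056/43 (h = 6699 - 1/43 = 288056/43 ≈ 6699.0)
(-22209 + h) - 1*(-4100) = (-22209 + 288056/43) - 1*(-4100) = -666931/43 + 4100 = -490631/43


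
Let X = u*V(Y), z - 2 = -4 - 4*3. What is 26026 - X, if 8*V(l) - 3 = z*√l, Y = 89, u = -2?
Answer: 104107/4 - 7*√89/2 ≈ 25994.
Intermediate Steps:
z = -14 (z = 2 + (-4 - 4*3) = 2 + (-4 - 12) = 2 - 16 = -14)
V(l) = 3/8 - 7*√l/4 (V(l) = 3/8 + (-14*√l)/8 = 3/8 - 7*√l/4)
X = -¾ + 7*√89/2 (X = -2*(3/8 - 7*√89/4) = -¾ + 7*√89/2 ≈ 32.269)
26026 - X = 26026 - (-¾ + 7*√89/2) = 26026 + (¾ - 7*√89/2) = 104107/4 - 7*√89/2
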